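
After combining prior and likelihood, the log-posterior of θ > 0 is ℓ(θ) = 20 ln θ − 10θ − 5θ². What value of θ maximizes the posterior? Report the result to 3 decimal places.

θ̂_MAP = 1.000

ℓ'(θ) = 20/θ − 10 − 10θ. Setting this to zero and multiplying by θ: 10θ² + 10θ − 20 = 0.
θ = (−10 + √(10² + 4·10·20)) / (2·10) = (−10 + √900) / 20 = (−10 + 30)/20 = 1.
ℓ''(θ) = −20/θ² − 10 < 0, confirming a maximum.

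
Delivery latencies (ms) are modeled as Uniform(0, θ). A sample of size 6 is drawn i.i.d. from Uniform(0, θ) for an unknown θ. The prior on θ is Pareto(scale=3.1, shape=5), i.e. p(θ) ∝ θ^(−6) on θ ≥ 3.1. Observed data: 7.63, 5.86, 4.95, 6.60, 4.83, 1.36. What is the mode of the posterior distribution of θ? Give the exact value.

θ̂_MAP = 7.63

The Uniform(0, θ) likelihood is θ^(−n) for θ ≥ max(xᵢ), zero otherwise. Here max(xᵢ) = 7.63.
Posterior ∝ θ^(−6) · θ^(−6) = θ^(−12) on θ ≥ max(3.1, 7.63) = 7.63.
This density is strictly decreasing in θ, so the posterior mode lies at the lower boundary of the support.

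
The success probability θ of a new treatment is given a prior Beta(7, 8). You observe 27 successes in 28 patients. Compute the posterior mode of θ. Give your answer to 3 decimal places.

θ̂_MAP = 0.805

Prior: Beta(7, 8).
Data: 27 successes in 28 trials. The binomial likelihood contributes θ^27(1−θ)^1, so the posterior is Beta(7+27, 8+1) = Beta(34, 9).
For Beta(a, b) with a, b > 1 the mode is (a−1)/(a+b−2) = 33/41 ≈ 0.805.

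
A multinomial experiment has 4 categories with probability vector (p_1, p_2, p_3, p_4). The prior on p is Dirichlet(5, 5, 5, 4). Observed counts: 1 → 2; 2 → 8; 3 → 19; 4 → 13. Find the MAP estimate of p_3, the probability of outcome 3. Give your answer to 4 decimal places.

MAP estimate: 0.4035

The posterior is Dirichlet(αᵢ + nᵢ) = Dirichlet(7, 13, 24, 17).
For a Dirichlet(a₁,…,a_K) with all aᵢ > 1, the mode has j-th component (aⱼ − 1)/(Σaᵢ − K).
Here Σaᵢ = 61 and K = 4, so p_3 = (24 − 1)/(61 − 4) = 23/57 ≈ 0.4035.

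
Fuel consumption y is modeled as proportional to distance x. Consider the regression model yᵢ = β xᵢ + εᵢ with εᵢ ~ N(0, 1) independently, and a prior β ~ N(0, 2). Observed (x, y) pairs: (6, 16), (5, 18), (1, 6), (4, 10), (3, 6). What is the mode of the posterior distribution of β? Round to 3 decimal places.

log p(β | y) = −Σ(yᵢ − βxᵢ)²/(2·1) − β²/(2·2) + const.
Setting the derivative to zero: Σxᵢ(yᵢ − βxᵢ)/1 − β/2 = 0, so β = Σxᵢyᵢ / (Σxᵢ² + σ²/τ²).
Σxᵢyᵢ = 6·16 + 5·18 + 1·6 + 4·10 + 3·6 = 250; Σxᵢ² = 87; σ²/τ² = 0.5.
β̂_MAP = 250 / (87 + 0.5) = 250/87.5 ≈ 2.857.

β̂_MAP = 2.857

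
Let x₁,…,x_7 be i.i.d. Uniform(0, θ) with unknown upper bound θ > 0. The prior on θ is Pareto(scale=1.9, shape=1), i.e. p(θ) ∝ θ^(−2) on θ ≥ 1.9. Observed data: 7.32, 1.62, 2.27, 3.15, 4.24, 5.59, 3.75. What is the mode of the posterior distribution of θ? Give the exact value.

The Uniform(0, θ) likelihood is θ^(−n) for θ ≥ max(xᵢ), zero otherwise. Here max(xᵢ) = 7.32.
Posterior ∝ θ^(−2) · θ^(−7) = θ^(−9) on θ ≥ max(1.9, 7.32) = 7.32.
This density is strictly decreasing in θ, so the posterior mode lies at the lower boundary of the support.

θ̂_MAP = 7.32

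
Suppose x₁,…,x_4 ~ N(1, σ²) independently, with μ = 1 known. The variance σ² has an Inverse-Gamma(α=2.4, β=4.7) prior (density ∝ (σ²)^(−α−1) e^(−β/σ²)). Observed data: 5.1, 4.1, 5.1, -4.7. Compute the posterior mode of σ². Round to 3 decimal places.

Sum of squared deviations about the known mean: SS = (5.1−1)² + (4.1−1)² + (5.1−1)² + (-4.7−1)² = 75.72.
The Normal likelihood contributes (σ²)^(−n/2) exp(−SS/(2σ²)), so the posterior is Inverse-Gamma(α + n/2, β + SS/2) = Inverse-Gamma(4.4, 42.56).
The mode of Inverse-Gamma(a, b) is b/(a+1) = 42.56/5.4 ≈ 7.881.

σ̂²_MAP = 7.881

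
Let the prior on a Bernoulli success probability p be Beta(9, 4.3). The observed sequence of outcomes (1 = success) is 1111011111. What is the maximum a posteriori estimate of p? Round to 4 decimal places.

Prior: Beta(9, 4.3).
Data: 9 successes in 10 trials (from the sequence). The binomial likelihood contributes p^9(1−p)^1, so the posterior is Beta(9+9, 4.3+1) = Beta(18, 5.3).
For Beta(a, b) with a, b > 1 the mode is (a−1)/(a+b−2) = 17/21.3 ≈ 0.7981.

p̂_MAP = 0.7981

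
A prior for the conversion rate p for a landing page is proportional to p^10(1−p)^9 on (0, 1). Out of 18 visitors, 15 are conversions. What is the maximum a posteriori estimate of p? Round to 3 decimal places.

The prior density ∝ p^10(1−p)^9 is the kernel of Beta(11, 10).
Data: 15 successes in 18 trials. The binomial likelihood contributes p^15(1−p)^3, so the posterior is Beta(11+15, 10+3) = Beta(26, 13).
For Beta(a, b) with a, b > 1 the mode is (a−1)/(a+b−2) = 25/37 ≈ 0.676.

p̂_MAP = 0.676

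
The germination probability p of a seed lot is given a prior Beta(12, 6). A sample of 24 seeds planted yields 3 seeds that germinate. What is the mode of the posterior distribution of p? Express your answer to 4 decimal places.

Prior: Beta(12, 6).
Data: 3 successes in 24 trials. The binomial likelihood contributes p^3(1−p)^21, so the posterior is Beta(12+3, 6+21) = Beta(15, 27).
For Beta(a, b) with a, b > 1 the mode is (a−1)/(a+b−2) = 14/40 ≈ 0.3500.

p̂_MAP = 0.3500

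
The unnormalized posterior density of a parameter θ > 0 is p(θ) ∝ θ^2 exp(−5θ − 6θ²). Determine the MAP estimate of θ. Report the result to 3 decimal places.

ℓ'(θ) = 2/θ − 5 − 12θ. Setting this to zero and multiplying by θ: 12θ² + 5θ − 2 = 0.
θ = (−5 + √(5² + 4·12·2)) / (2·12) = (−5 + √121) / 24 = (−5 + 11)/24 = 1/4.
ℓ''(θ) = −2/θ² − 12 < 0, confirming a maximum.

θ̂_MAP = 0.250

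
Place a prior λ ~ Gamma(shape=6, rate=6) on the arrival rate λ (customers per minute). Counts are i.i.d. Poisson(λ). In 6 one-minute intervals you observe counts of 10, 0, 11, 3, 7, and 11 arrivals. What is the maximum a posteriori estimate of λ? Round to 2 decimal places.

Σxᵢ = 10+0+11+3+7+11 = 42, with n = 6.
Posterior ∝ λ^5e^(−6λ) · λ^42e^(−6λ) = λ^47e^(−12λ), i.e. Gamma(shape=48, rate=12).
The mode of a Gamma(a, b) with a ≥ 1 (shape–rate) is (a−1)/b = 47/12 ≈ 3.92.

λ̂_MAP = 3.92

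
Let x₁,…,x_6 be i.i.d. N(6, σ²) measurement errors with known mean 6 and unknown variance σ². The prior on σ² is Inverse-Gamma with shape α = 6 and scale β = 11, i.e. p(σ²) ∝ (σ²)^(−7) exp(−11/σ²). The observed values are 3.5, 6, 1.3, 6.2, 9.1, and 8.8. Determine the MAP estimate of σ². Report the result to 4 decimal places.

Sum of squared deviations about the known mean: SS = (3.5−6)² + (6−6)² + (1.3−6)² + (6.2−6)² + (9.1−6)² + (8.8−6)² = 45.83.
The Normal likelihood contributes (σ²)^(−n/2) exp(−SS/(2σ²)), so the posterior is Inverse-Gamma(α + n/2, β + SS/2) = Inverse-Gamma(9, 33.915).
The mode of Inverse-Gamma(a, b) is b/(a+1) = 33.915/10 ≈ 3.3915.

σ̂²_MAP = 3.3915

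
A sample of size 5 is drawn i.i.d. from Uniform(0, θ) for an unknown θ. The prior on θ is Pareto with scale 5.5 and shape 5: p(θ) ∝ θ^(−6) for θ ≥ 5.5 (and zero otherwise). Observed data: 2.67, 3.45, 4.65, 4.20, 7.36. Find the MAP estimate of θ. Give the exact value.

The Uniform(0, θ) likelihood is θ^(−n) for θ ≥ max(xᵢ), zero otherwise. Here max(xᵢ) = 7.36.
Posterior ∝ θ^(−6) · θ^(−5) = θ^(−11) on θ ≥ max(5.5, 7.36) = 7.36.
This density is strictly decreasing in θ, so the posterior mode lies at the lower boundary of the support.

θ̂_MAP = 7.36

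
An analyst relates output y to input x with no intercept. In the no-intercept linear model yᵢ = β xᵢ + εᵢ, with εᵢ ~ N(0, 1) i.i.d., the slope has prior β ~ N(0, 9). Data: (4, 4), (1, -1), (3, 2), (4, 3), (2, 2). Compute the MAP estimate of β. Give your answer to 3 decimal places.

log p(β | y) = −Σ(yᵢ − βxᵢ)²/(2·1) − β²/(2·9) + const.
Setting the derivative to zero: Σxᵢ(yᵢ − βxᵢ)/1 − β/9 = 0, so β = Σxᵢyᵢ / (Σxᵢ² + σ²/τ²).
Σxᵢyᵢ = 4·4 + 1·(-1) + 3·2 + 4·3 + 2·2 = 37; Σxᵢ² = 46; σ²/τ² = 1/9.
β̂_MAP = 37 / (46 + 1/9) = 37/(415/9) = 333/415 ≈ 0.802.

β̂_MAP = 0.802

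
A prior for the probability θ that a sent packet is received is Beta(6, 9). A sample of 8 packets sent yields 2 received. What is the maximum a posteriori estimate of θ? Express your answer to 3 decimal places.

θ̂_MAP = 0.333

Prior: Beta(6, 9).
Data: 2 successes in 8 trials. The binomial likelihood contributes θ^2(1−θ)^6, so the posterior is Beta(6+2, 9+6) = Beta(8, 15).
For Beta(a, b) with a, b > 1 the mode is (a−1)/(a+b−2) = 7/21 ≈ 0.333.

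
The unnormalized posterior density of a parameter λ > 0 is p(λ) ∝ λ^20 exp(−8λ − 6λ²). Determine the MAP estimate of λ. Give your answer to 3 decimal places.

ℓ'(λ) = 20/λ − 8 − 12λ. Setting this to zero and multiplying by λ: 12λ² + 8λ − 20 = 0.
λ = (−8 + √(8² + 4·12·20)) / (2·12) = (−8 + √1024) / 24 = (−8 + 32)/24 = 1.
ℓ''(λ) = −20/λ² − 12 < 0, confirming a maximum.

λ̂_MAP = 1.000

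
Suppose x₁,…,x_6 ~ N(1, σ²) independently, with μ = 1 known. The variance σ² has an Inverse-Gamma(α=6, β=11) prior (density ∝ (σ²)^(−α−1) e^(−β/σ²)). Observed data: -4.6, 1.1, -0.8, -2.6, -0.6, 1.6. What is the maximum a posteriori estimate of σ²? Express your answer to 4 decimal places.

σ̂²_MAP = 3.6245

Sum of squared deviations about the known mean: SS = (-4.6−1)² + (1.1−1)² + (-0.8−1)² + (-2.6−1)² + (-0.6−1)² + (1.6−1)² = 50.49.
The Normal likelihood contributes (σ²)^(−n/2) exp(−SS/(2σ²)), so the posterior is Inverse-Gamma(α + n/2, β + SS/2) = Inverse-Gamma(9, 36.245).
The mode of Inverse-Gamma(a, b) is b/(a+1) = 36.245/10 ≈ 3.6245.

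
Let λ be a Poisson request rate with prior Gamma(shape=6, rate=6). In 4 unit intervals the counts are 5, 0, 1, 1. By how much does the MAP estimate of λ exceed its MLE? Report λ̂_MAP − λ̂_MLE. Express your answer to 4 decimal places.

Σxᵢ = 7. Posterior is Gamma(13, 10); MAP = (13−1)/10 = 12/10 ≈ 1.20000.
MLE = x̄ = 7/4 ≈ 1.75000.
Difference = 12/10 − 7/4 = -11/20 ≈ -0.5500.

MAP − MLE = -0.5500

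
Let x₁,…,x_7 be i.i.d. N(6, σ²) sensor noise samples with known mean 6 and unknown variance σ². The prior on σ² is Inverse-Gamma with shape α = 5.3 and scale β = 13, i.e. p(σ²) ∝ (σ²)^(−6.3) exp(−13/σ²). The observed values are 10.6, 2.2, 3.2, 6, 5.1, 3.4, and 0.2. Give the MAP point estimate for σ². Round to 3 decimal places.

σ̂²_MAP = 5.645

Sum of squared deviations about the known mean: SS = (10.6−6)² + (2.2−6)² + (3.2−6)² + (6−6)² + (5.1−6)² + (3.4−6)² + (0.2−6)² = 84.65.
The Normal likelihood contributes (σ²)^(−n/2) exp(−SS/(2σ²)), so the posterior is Inverse-Gamma(α + n/2, β + SS/2) = Inverse-Gamma(8.8, 55.325).
The mode of Inverse-Gamma(a, b) is b/(a+1) = 55.325/9.8 ≈ 5.645.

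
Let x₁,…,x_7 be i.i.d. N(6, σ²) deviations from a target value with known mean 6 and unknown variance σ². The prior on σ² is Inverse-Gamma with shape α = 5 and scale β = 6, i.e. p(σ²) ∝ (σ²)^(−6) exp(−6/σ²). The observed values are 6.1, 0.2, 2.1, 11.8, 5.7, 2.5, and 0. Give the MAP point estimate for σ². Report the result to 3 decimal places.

Sum of squared deviations about the known mean: SS = (6.1−6)² + (0.2−6)² + (2.1−6)² + (11.8−6)² + (5.7−6)² + (2.5−6)² + (0−6)² = 130.84.
The Normal likelihood contributes (σ²)^(−n/2) exp(−SS/(2σ²)), so the posterior is Inverse-Gamma(α + n/2, β + SS/2) = Inverse-Gamma(8.5, 71.42).
The mode of Inverse-Gamma(a, b) is b/(a+1) = 71.42/9.5 ≈ 7.518.

σ̂²_MAP = 7.518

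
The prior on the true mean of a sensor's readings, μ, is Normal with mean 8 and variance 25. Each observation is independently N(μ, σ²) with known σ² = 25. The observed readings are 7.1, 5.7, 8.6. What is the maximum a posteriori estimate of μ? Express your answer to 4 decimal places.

μ̂_MAP = 7.3500

n = 3; x̄ = (7.1 + 5.7 + 8.6)/3 = 21.4/3 = 107/15 ≈ 7.1333.
For a Normal prior and Normal likelihood with known variance, the posterior is Normal; its mode equals its mean, the precision-weighted average.
Prior precision 1/σ₀² = 1/25 = 0.04; data precision n/σ² = 3/25 = 0.12.
μ̂ = (0.04·8 + 0.12·(107/15)) / (0.04 + 0.12) = 1.176/0.16 = 7.3500.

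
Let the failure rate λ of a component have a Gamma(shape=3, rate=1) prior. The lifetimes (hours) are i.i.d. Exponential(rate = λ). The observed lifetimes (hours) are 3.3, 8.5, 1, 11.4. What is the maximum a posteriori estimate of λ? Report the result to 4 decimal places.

The Exponential(rate=λ) likelihood is ∝ λ^n e^(−λΣtᵢ). Here n = 4 and Σtᵢ = 3.3 + 8.5 + 1 + 11.4 = 24.2.
Posterior ∝ λ^2e^(−1λ) · λ^4e^(−24.2λ) = λ^6e^(−25.2λ), i.e. Gamma(7, 25.2).
Mode = (a−1)/b = 6/25.2 ≈ 0.2381.

λ̂_MAP = 0.2381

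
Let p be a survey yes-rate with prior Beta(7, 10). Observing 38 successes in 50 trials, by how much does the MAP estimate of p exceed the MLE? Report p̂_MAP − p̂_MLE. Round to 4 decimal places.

MAP − MLE = -0.0831

Posterior is Beta(45, 22); MAP = (45−1)/(67−2) = 44/65 ≈ 0.67692.
MLE ignores the prior: p̂_MLE = k/n = 38/50 ≈ 0.76000.
Difference = 44/65 − 38/50 = -27/325 ≈ -0.0831.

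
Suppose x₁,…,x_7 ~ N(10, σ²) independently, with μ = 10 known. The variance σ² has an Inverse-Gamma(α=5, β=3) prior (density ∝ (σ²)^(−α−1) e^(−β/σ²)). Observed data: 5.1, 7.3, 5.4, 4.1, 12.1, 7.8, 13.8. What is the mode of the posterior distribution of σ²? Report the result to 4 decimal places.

σ̂²_MAP = 6.1558

Sum of squared deviations about the known mean: SS = (5.1−10)² + (7.3−10)² + (5.4−10)² + (4.1−10)² + (12.1−10)² + (7.8−10)² + (13.8−10)² = 110.96.
The Normal likelihood contributes (σ²)^(−n/2) exp(−SS/(2σ²)), so the posterior is Inverse-Gamma(α + n/2, β + SS/2) = Inverse-Gamma(8.5, 58.48).
The mode of Inverse-Gamma(a, b) is b/(a+1) = 58.48/9.5 ≈ 6.1558.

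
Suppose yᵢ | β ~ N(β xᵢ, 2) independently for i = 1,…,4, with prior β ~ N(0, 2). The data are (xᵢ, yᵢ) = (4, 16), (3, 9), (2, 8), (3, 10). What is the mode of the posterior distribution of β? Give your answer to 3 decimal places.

β̂_MAP = 3.513

log p(β | y) = −Σ(yᵢ − βxᵢ)²/(2·2) − β²/(2·2) + const.
Setting the derivative to zero: Σxᵢ(yᵢ − βxᵢ)/2 − β/2 = 0, so β = Σxᵢyᵢ / (Σxᵢ² + σ²/τ²).
Σxᵢyᵢ = 4·16 + 3·9 + 2·8 + 3·10 = 137; Σxᵢ² = 38; σ²/τ² = 1.
β̂_MAP = 137 / (38 + 1) = 137/39 ≈ 3.513.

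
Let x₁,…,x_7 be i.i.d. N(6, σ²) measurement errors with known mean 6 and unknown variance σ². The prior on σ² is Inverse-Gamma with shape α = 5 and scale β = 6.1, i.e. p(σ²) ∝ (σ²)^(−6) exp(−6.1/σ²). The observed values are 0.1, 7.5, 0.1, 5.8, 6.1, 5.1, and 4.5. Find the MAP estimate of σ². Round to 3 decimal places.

Sum of squared deviations about the known mean: SS = (0.1−6)² + (7.5−6)² + (0.1−6)² + (5.8−6)² + (6.1−6)² + (5.1−6)² + (4.5−6)² = 74.98.
The Normal likelihood contributes (σ²)^(−n/2) exp(−SS/(2σ²)), so the posterior is Inverse-Gamma(α + n/2, β + SS/2) = Inverse-Gamma(8.5, 43.59).
The mode of Inverse-Gamma(a, b) is b/(a+1) = 43.59/9.5 ≈ 4.588.

σ̂²_MAP = 4.588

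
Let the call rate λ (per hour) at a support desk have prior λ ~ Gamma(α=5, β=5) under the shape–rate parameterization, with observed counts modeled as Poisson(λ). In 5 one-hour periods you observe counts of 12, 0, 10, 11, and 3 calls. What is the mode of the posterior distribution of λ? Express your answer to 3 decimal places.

λ̂_MAP = 4.000

Σxᵢ = 12+0+10+11+3 = 36, with n = 5.
Posterior ∝ λ^4e^(−5λ) · λ^36e^(−5λ) = λ^40e^(−10λ), i.e. Gamma(shape=41, rate=10).
The mode of a Gamma(a, b) with a ≥ 1 (shape–rate) is (a−1)/b = 40/10 ≈ 4.000.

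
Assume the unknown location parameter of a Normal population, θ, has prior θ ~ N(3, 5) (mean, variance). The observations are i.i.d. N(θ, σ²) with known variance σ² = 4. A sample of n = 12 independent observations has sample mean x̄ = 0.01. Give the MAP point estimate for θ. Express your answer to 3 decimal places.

n = 12, x̄ = 0.01.
For a Normal prior and Normal likelihood with known variance, the posterior is Normal; its mode equals its mean, the precision-weighted average.
Prior precision 1/σ₀² = 1/5 = 0.2; data precision n/σ² = 12/4 = 3.
θ̂ = (0.2·3 + 3·0.01) / (0.2 + 3) = 0.63/3.2 = 0.196875 ≈ 0.197.

θ̂_MAP = 0.197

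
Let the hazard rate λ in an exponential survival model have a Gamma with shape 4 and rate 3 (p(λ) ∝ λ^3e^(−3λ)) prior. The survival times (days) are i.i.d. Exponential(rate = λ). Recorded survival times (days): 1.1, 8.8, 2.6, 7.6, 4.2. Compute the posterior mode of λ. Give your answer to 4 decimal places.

λ̂_MAP = 0.2930

The Exponential(rate=λ) likelihood is ∝ λ^n e^(−λΣtᵢ). Here n = 5 and Σtᵢ = 1.1 + 8.8 + 2.6 + 7.6 + 4.2 = 24.3.
Posterior ∝ λ^3e^(−3λ) · λ^5e^(−24.3λ) = λ^8e^(−27.3λ), i.e. Gamma(9, 27.3).
Mode = (a−1)/b = 8/27.3 ≈ 0.2930.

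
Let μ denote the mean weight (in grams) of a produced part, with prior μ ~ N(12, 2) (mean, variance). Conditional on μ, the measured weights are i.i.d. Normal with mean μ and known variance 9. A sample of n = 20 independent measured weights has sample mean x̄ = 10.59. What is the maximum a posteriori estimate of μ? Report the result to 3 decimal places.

n = 20, x̄ = 10.59.
For a Normal prior and Normal likelihood with known variance, the posterior is Normal; its mode equals its mean, the precision-weighted average.
Prior precision 1/σ₀² = 1/2 = 0.5; data precision n/σ² = 20/9.
μ̂ = (0.5·12 + (20/9)·10.59) / (0.5 + 20/9) = (443/15)/(49/18) = 2658/245 ≈ 10.849.

μ̂_MAP = 10.849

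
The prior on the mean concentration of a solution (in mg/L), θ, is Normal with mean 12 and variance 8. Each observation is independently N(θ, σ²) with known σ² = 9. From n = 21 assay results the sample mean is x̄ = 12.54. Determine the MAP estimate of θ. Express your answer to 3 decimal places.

θ̂_MAP = 12.513

n = 21, x̄ = 12.54.
For a Normal prior and Normal likelihood with known variance, the posterior is Normal; its mode equals its mean, the precision-weighted average.
Prior precision 1/σ₀² = 1/8 = 0.125; data precision n/σ² = 21/9 = 7/3.
θ̂ = (0.125·12 + (7/3)·12.54) / (0.125 + 7/3) = 30.76/(59/24) = 18456/1475 ≈ 12.513.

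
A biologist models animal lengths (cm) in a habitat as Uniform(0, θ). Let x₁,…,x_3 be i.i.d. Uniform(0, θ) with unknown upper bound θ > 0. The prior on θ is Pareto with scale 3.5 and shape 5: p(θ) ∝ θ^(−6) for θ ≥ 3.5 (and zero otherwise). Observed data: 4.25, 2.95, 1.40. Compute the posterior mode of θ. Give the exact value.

θ̂_MAP = 4.25

The Uniform(0, θ) likelihood is θ^(−n) for θ ≥ max(xᵢ), zero otherwise. Here max(xᵢ) = 4.25.
Posterior ∝ θ^(−6) · θ^(−3) = θ^(−9) on θ ≥ max(3.5, 4.25) = 4.25.
This density is strictly decreasing in θ, so the posterior mode lies at the lower boundary of the support.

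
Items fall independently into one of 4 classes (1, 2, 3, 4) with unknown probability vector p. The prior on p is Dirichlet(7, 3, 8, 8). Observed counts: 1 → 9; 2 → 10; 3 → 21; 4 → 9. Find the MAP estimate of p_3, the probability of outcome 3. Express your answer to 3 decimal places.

MAP estimate: 0.394

The posterior is Dirichlet(αᵢ + nᵢ) = Dirichlet(16, 13, 29, 17).
For a Dirichlet(a₁,…,a_K) with all aᵢ > 1, the mode has j-th component (aⱼ − 1)/(Σaᵢ − K).
Here Σaᵢ = 75 and K = 4, so p_3 = (29 − 1)/(75 − 4) = 28/71 ≈ 0.394.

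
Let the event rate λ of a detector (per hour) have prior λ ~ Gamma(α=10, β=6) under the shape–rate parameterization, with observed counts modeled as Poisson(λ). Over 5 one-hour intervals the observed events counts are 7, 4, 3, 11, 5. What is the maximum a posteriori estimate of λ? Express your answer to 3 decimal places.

Σxᵢ = 7+4+3+11+5 = 30, with n = 5.
Posterior ∝ λ^9e^(−6λ) · λ^30e^(−5λ) = λ^39e^(−11λ), i.e. Gamma(shape=40, rate=11).
The mode of a Gamma(a, b) with a ≥ 1 (shape–rate) is (a−1)/b = 39/11 ≈ 3.545.

λ̂_MAP = 3.545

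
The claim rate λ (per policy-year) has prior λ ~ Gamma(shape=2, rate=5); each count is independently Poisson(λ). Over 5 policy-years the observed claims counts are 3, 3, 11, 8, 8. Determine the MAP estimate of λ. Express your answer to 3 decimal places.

Σxᵢ = 3+3+11+8+8 = 33, with n = 5.
Posterior ∝ λe^(−5λ) · λ^33e^(−5λ) = λ^34e^(−10λ), i.e. Gamma(shape=35, rate=10).
The mode of a Gamma(a, b) with a ≥ 1 (shape–rate) is (a−1)/b = 34/10 ≈ 3.400.

λ̂_MAP = 3.400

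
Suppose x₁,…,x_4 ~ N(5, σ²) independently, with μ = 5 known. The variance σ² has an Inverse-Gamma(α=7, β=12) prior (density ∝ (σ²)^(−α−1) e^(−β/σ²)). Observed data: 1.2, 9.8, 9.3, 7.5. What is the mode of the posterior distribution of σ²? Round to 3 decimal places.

σ̂²_MAP = 4.311

Sum of squared deviations about the known mean: SS = (1.2−5)² + (9.8−5)² + (9.3−5)² + (7.5−5)² = 62.22.
The Normal likelihood contributes (σ²)^(−n/2) exp(−SS/(2σ²)), so the posterior is Inverse-Gamma(α + n/2, β + SS/2) = Inverse-Gamma(9, 43.11).
The mode of Inverse-Gamma(a, b) is b/(a+1) = 43.11/10 ≈ 4.311.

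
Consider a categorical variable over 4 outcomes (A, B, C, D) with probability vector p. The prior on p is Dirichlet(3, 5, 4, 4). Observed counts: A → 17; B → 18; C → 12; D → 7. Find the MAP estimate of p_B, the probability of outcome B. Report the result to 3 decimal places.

The posterior is Dirichlet(αᵢ + nᵢ) = Dirichlet(20, 23, 16, 11).
For a Dirichlet(a₁,…,a_K) with all aᵢ > 1, the mode has j-th component (aⱼ − 1)/(Σaᵢ − K).
Here Σaᵢ = 70 and K = 4, so p_B = (23 − 1)/(70 − 4) = 22/66 ≈ 0.333.

MAP estimate of p_B = 0.333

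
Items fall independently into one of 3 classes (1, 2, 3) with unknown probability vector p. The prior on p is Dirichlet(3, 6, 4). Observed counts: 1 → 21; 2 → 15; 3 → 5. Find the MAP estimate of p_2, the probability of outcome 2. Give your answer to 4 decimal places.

MAP estimate: 0.3922

The posterior is Dirichlet(αᵢ + nᵢ) = Dirichlet(24, 21, 9).
For a Dirichlet(a₁,…,a_K) with all aᵢ > 1, the mode has j-th component (aⱼ − 1)/(Σaᵢ − K).
Here Σaᵢ = 54 and K = 3, so p_2 = (21 − 1)/(54 − 3) = 20/51 ≈ 0.3922.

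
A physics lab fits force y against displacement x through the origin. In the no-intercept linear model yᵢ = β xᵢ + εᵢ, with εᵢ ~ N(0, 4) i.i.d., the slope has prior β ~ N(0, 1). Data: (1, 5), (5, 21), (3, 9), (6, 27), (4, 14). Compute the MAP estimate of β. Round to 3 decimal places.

log p(β | y) = −Σ(yᵢ − βxᵢ)²/(2·4) − β²/(2·1) + const.
Setting the derivative to zero: Σxᵢ(yᵢ − βxᵢ)/4 − β/1 = 0, so β = Σxᵢyᵢ / (Σxᵢ² + σ²/τ²).
Σxᵢyᵢ = 1·5 + 5·21 + 3·9 + 6·27 + 4·14 = 355; Σxᵢ² = 87; σ²/τ² = 4.
β̂_MAP = 355 / (87 + 4) = 355/91 ≈ 3.901.

β̂_MAP = 3.901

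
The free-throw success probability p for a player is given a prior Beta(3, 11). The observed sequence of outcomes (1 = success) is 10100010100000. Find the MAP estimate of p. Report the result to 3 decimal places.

Prior: Beta(3, 11).
Data: 4 successes in 14 trials (from the sequence). The binomial likelihood contributes p^4(1−p)^10, so the posterior is Beta(3+4, 11+10) = Beta(7, 21).
For Beta(a, b) with a, b > 1 the mode is (a−1)/(a+b−2) = 6/26 ≈ 0.231.

p̂_MAP = 0.231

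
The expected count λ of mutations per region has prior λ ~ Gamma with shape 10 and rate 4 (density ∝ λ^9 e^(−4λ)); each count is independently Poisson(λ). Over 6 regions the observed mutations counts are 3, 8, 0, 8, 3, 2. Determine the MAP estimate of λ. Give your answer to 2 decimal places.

Σxᵢ = 3+8+0+8+3+2 = 24, with n = 6.
Posterior ∝ λ^9e^(−4λ) · λ^24e^(−6λ) = λ^33e^(−10λ), i.e. Gamma(shape=34, rate=10).
The mode of a Gamma(a, b) with a ≥ 1 (shape–rate) is (a−1)/b = 33/10 ≈ 3.30.

λ̂_MAP = 3.30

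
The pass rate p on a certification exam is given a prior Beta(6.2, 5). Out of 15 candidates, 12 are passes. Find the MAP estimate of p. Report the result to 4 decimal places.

Prior: Beta(6.2, 5).
Data: 12 successes in 15 trials. The binomial likelihood contributes p^12(1−p)^3, so the posterior is Beta(6.2+12, 5+3) = Beta(18.2, 8).
For Beta(a, b) with a, b > 1 the mode is (a−1)/(a+b−2) = 17.2/24.2 ≈ 0.7107.

p̂_MAP = 0.7107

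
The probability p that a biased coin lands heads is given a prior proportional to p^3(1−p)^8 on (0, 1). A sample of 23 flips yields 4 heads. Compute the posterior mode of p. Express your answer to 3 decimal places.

p̂_MAP = 0.206

The prior density ∝ p^3(1−p)^8 is the kernel of Beta(4, 9).
Data: 4 successes in 23 trials. The binomial likelihood contributes p^4(1−p)^19, so the posterior is Beta(4+4, 9+19) = Beta(8, 28).
For Beta(a, b) with a, b > 1 the mode is (a−1)/(a+b−2) = 7/34 ≈ 0.206.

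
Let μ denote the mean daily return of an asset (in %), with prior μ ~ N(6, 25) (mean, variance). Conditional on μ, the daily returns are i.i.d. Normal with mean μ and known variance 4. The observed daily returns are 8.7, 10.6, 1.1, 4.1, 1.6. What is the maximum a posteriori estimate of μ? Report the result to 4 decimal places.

μ̂_MAP = 5.2442

n = 5; x̄ = (8.7 + 10.6 + 1.1 + 4.1 + 1.6)/5 = 26.1/5 = 5.22.
For a Normal prior and Normal likelihood with known variance, the posterior is Normal; its mode equals its mean, the precision-weighted average.
Prior precision 1/σ₀² = 1/25 = 0.04; data precision n/σ² = 5/4 = 1.25.
μ̂ = (0.04·6 + 1.25·5.22) / (0.04 + 1.25) = 6.765/1.29 = 451/86 ≈ 5.2442.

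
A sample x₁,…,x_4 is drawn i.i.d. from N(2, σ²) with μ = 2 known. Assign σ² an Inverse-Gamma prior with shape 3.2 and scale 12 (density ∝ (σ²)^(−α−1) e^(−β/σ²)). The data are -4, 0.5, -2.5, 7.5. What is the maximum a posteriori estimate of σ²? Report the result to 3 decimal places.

Sum of squared deviations about the known mean: SS = (-4−2)² + (0.5−2)² + (-2.5−2)² + (7.5−2)² = 88.75.
The Normal likelihood contributes (σ²)^(−n/2) exp(−SS/(2σ²)), so the posterior is Inverse-Gamma(α + n/2, β + SS/2) = Inverse-Gamma(5.2, 56.375).
The mode of Inverse-Gamma(a, b) is b/(a+1) = 56.375/6.2 ≈ 9.093.

σ̂²_MAP = 9.093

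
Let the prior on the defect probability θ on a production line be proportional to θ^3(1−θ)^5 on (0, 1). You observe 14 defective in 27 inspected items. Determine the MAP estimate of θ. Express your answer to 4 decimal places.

The prior density ∝ θ^3(1−θ)^5 is the kernel of Beta(4, 6).
Data: 14 successes in 27 trials. The binomial likelihood contributes θ^14(1−θ)^13, so the posterior is Beta(4+14, 6+13) = Beta(18, 19).
For Beta(a, b) with a, b > 1 the mode is (a−1)/(a+b−2) = 17/35 ≈ 0.4857.

θ̂_MAP = 0.4857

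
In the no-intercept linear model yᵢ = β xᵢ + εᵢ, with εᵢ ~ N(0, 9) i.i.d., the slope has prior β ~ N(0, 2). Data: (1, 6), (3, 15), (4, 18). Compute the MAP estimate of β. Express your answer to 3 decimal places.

β̂_MAP = 4.033

log p(β | y) = −Σ(yᵢ − βxᵢ)²/(2·9) − β²/(2·2) + const.
Setting the derivative to zero: Σxᵢ(yᵢ − βxᵢ)/9 − β/2 = 0, so β = Σxᵢyᵢ / (Σxᵢ² + σ²/τ²).
Σxᵢyᵢ = 1·6 + 3·15 + 4·18 = 123; Σxᵢ² = 26; σ²/τ² = 4.5.
β̂_MAP = 123 / (26 + 4.5) = 123/30.5 ≈ 4.033.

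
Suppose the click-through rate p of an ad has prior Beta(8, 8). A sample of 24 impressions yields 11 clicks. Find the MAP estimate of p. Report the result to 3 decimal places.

p̂_MAP = 0.474

Prior: Beta(8, 8).
Data: 11 successes in 24 trials. The binomial likelihood contributes p^11(1−p)^13, so the posterior is Beta(8+11, 8+13) = Beta(19, 21).
For Beta(a, b) with a, b > 1 the mode is (a−1)/(a+b−2) = 18/38 ≈ 0.474.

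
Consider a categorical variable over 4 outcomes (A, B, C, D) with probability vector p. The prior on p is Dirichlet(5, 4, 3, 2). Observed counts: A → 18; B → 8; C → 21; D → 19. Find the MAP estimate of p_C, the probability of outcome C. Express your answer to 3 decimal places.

The posterior is Dirichlet(αᵢ + nᵢ) = Dirichlet(23, 12, 24, 21).
For a Dirichlet(a₁,…,a_K) with all aᵢ > 1, the mode has j-th component (aⱼ − 1)/(Σaᵢ − K).
Here Σaᵢ = 80 and K = 4, so p_C = (24 − 1)/(80 − 4) = 23/76 ≈ 0.303.

MAP estimate of p_C = 0.303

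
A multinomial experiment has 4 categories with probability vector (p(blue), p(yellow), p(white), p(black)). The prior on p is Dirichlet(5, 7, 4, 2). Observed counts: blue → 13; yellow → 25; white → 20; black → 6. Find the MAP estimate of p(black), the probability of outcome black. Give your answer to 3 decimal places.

The posterior is Dirichlet(αᵢ + nᵢ) = Dirichlet(18, 32, 24, 8).
For a Dirichlet(a₁,…,a_K) with all aᵢ > 1, the mode has j-th component (aⱼ − 1)/(Σaᵢ − K).
Here Σaᵢ = 82 and K = 4, so p(black) = (8 − 1)/(82 − 4) = 7/78 ≈ 0.090.

MAP estimate of p(black) = 0.090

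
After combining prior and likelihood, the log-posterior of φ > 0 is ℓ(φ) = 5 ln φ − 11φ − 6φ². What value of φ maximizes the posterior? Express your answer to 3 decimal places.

ℓ'(φ) = 5/φ − 11 − 12φ. Setting this to zero and multiplying by φ: 12φ² + 11φ − 5 = 0.
φ = (−11 + √(11² + 4·12·5)) / (2·12) = (−11 + √361) / 24 = (−11 + 19)/24 = 1/3.
ℓ''(φ) = −5/φ² − 12 < 0, confirming a maximum.

φ̂_MAP = 0.333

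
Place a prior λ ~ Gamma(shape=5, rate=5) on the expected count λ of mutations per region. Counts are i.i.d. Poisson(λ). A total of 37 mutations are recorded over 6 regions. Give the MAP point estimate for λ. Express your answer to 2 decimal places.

λ̂_MAP = 3.73

Σxᵢ = 37, n = 6.
Posterior ∝ λ^4e^(−5λ) · λ^37e^(−6λ) = λ^41e^(−11λ), i.e. Gamma(shape=42, rate=11).
The mode of a Gamma(a, b) with a ≥ 1 (shape–rate) is (a−1)/b = 41/11 ≈ 3.73.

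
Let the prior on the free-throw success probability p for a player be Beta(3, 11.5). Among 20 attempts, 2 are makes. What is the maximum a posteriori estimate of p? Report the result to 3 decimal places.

p̂_MAP = 0.123

Prior: Beta(3, 11.5).
Data: 2 successes in 20 trials. The binomial likelihood contributes p^2(1−p)^18, so the posterior is Beta(3+2, 11.5+18) = Beta(5, 29.5).
For Beta(a, b) with a, b > 1 the mode is (a−1)/(a+b−2) = 4/32.5 ≈ 0.123.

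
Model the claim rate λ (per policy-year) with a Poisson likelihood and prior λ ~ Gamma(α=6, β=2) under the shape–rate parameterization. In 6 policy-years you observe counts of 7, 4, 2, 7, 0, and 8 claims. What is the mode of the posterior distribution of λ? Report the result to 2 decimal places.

λ̂_MAP = 4.13

Σxᵢ = 7+4+2+7+0+8 = 28, with n = 6.
Posterior ∝ λ^5e^(−2λ) · λ^28e^(−6λ) = λ^33e^(−8λ), i.e. Gamma(shape=34, rate=8).
The mode of a Gamma(a, b) with a ≥ 1 (shape–rate) is (a−1)/b = 33/8 ≈ 4.13.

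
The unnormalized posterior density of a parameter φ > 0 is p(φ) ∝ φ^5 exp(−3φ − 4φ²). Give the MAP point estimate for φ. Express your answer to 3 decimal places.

φ̂_MAP = 0.625

ℓ'(φ) = 5/φ − 3 − 8φ. Setting this to zero and multiplying by φ: 8φ² + 3φ − 5 = 0.
φ = (−3 + √(3² + 4·8·5)) / (2·8) = (−3 + √169) / 16 = (−3 + 13)/16 = 5/8.
ℓ''(φ) = −5/φ² − 8 < 0, confirming a maximum.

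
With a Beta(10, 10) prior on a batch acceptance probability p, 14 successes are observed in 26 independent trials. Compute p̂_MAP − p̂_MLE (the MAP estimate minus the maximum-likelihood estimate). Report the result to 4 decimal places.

Posterior is Beta(24, 22); MAP = (24−1)/(46−2) = 23/44 ≈ 0.52273.
MLE ignores the prior: p̂_MLE = k/n = 14/26 ≈ 0.53846.
Difference = 23/44 − 14/26 = -9/572 ≈ -0.0157.

MAP − MLE = -0.0157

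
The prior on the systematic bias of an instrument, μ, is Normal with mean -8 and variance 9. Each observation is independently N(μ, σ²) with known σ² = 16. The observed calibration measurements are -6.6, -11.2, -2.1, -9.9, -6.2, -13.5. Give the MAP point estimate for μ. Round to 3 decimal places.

μ̂_MAP = -8.193

n = 6; x̄ = ((-6.6) + (-11.2) + (-2.1) + (-9.9) + (-6.2) + (-13.5))/6 = -49.5/6 = -8.25.
For a Normal prior and Normal likelihood with known variance, the posterior is Normal; its mode equals its mean, the precision-weighted average.
Prior precision 1/σ₀² = 1/9; data precision n/σ² = 6/16 = 0.375.
μ̂ = ((1/9)·(-8) + 0.375·(-8.25)) / (1/9 + 0.375) = (-1147/288)/(35/72) = -1147/140 ≈ -8.193.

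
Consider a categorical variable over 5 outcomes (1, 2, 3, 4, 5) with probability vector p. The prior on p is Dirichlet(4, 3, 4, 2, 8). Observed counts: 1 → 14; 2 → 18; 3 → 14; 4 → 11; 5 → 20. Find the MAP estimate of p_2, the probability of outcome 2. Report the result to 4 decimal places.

MAP estimate: 0.2151

The posterior is Dirichlet(αᵢ + nᵢ) = Dirichlet(18, 21, 18, 13, 28).
For a Dirichlet(a₁,…,a_K) with all aᵢ > 1, the mode has j-th component (aⱼ − 1)/(Σaᵢ − K).
Here Σaᵢ = 98 and K = 5, so p_2 = (21 − 1)/(98 − 5) = 20/93 ≈ 0.2151.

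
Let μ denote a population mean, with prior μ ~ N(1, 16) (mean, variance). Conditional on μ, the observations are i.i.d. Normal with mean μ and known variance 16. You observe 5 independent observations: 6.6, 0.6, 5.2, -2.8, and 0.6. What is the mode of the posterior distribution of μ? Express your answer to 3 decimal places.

μ̂_MAP = 1.867

n = 5; x̄ = (6.6 + 0.6 + 5.2 + (-2.8) + 0.6)/5 = 10.2/5 = 2.04.
For a Normal prior and Normal likelihood with known variance, the posterior is Normal; its mode equals its mean, the precision-weighted average.
Prior precision 1/σ₀² = 1/16 = 0.0625; data precision n/σ² = 5/16 = 0.3125.
μ̂ = (0.0625·1 + 0.3125·2.04) / (0.0625 + 0.3125) = 0.7/0.375 = 28/15 ≈ 1.867.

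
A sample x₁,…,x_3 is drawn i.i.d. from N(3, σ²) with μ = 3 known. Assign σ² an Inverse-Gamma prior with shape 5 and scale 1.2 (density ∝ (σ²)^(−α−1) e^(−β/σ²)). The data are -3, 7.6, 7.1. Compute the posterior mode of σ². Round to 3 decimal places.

σ̂²_MAP = 5.091

Sum of squared deviations about the known mean: SS = (-3−3)² + (7.6−3)² + (7.1−3)² = 73.97.
The Normal likelihood contributes (σ²)^(−n/2) exp(−SS/(2σ²)), so the posterior is Inverse-Gamma(α + n/2, β + SS/2) = Inverse-Gamma(6.5, 38.185).
The mode of Inverse-Gamma(a, b) is b/(a+1) = 38.185/7.5 ≈ 5.091.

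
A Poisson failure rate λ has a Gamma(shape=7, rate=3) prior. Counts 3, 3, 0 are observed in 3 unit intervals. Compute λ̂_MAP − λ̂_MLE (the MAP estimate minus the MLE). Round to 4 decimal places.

Σxᵢ = 6. Posterior is Gamma(13, 6); MAP = (13−1)/6 = 12/6 ≈ 2.00000.
MLE = x̄ = 6/3 ≈ 2.00000.
Difference = 12/6 − 6/3 = 0 ≈ 0.0000.

MAP − MLE = 0.0000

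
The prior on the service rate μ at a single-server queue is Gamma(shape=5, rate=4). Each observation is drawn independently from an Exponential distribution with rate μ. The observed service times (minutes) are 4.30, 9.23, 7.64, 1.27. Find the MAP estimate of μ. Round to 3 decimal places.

The Exponential(rate=μ) likelihood is ∝ μ^n e^(−μΣtᵢ). Here n = 4 and Σtᵢ = 4.30 + 9.23 + 7.64 + 1.27 = 22.44.
Posterior ∝ μ^4e^(−4μ) · μ^4e^(−22.44μ) = μ^8e^(−26.44μ), i.e. Gamma(9, 26.44).
Mode = (a−1)/b = 8/26.44 ≈ 0.303.

μ̂_MAP = 0.303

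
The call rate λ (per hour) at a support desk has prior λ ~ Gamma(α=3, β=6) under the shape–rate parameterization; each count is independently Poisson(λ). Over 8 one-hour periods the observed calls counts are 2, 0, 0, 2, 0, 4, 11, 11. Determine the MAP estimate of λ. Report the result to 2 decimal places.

Σxᵢ = 2+0+0+2+0+4+11+11 = 30, with n = 8.
Posterior ∝ λ^2e^(−6λ) · λ^30e^(−8λ) = λ^32e^(−14λ), i.e. Gamma(shape=33, rate=14).
The mode of a Gamma(a, b) with a ≥ 1 (shape–rate) is (a−1)/b = 32/14 ≈ 2.29.

λ̂_MAP = 2.29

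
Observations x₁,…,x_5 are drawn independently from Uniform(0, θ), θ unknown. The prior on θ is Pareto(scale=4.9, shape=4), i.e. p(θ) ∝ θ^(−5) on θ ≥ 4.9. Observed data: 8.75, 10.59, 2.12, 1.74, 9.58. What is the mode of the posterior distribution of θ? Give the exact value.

The Uniform(0, θ) likelihood is θ^(−n) for θ ≥ max(xᵢ), zero otherwise. Here max(xᵢ) = 10.59.
Posterior ∝ θ^(−5) · θ^(−5) = θ^(−10) on θ ≥ max(4.9, 10.59) = 10.59.
This density is strictly decreasing in θ, so the posterior mode lies at the lower boundary of the support.

θ̂_MAP = 10.59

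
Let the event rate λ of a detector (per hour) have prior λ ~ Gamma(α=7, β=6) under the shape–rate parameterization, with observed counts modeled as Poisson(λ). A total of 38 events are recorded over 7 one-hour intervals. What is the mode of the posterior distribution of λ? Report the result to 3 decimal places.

Σxᵢ = 38, n = 7.
Posterior ∝ λ^6e^(−6λ) · λ^38e^(−7λ) = λ^44e^(−13λ), i.e. Gamma(shape=45, rate=13).
The mode of a Gamma(a, b) with a ≥ 1 (shape–rate) is (a−1)/b = 44/13 ≈ 3.385.

λ̂_MAP = 3.385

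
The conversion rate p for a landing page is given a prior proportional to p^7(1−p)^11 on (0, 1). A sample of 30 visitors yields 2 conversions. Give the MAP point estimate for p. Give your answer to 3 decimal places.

p̂_MAP = 0.188

The prior density ∝ p^7(1−p)^11 is the kernel of Beta(8, 12).
Data: 2 successes in 30 trials. The binomial likelihood contributes p^2(1−p)^28, so the posterior is Beta(8+2, 12+28) = Beta(10, 40).
For Beta(a, b) with a, b > 1 the mode is (a−1)/(a+b−2) = 9/48 ≈ 0.188.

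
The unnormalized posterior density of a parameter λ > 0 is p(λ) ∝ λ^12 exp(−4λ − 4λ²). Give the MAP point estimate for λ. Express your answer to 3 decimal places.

λ̂_MAP = 1.000

ℓ'(λ) = 12/λ − 4 − 8λ. Setting this to zero and multiplying by λ: 8λ² + 4λ − 12 = 0.
λ = (−4 + √(4² + 4·8·12)) / (2·8) = (−4 + √400) / 16 = (−4 + 20)/16 = 1.
ℓ''(λ) = −12/λ² − 8 < 0, confirming a maximum.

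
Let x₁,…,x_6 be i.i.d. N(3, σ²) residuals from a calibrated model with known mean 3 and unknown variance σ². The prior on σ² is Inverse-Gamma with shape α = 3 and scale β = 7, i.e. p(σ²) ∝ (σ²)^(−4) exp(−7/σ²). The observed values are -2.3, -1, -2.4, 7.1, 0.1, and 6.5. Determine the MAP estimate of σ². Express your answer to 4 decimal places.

σ̂²_MAP = 8.9086

Sum of squared deviations about the known mean: SS = (-2.3−3)² + (-1−3)² + (-2.4−3)² + (7.1−3)² + (0.1−3)² + (6.5−3)² = 110.72.
The Normal likelihood contributes (σ²)^(−n/2) exp(−SS/(2σ²)), so the posterior is Inverse-Gamma(α + n/2, β + SS/2) = Inverse-Gamma(6, 62.36).
The mode of Inverse-Gamma(a, b) is b/(a+1) = 62.36/7 ≈ 8.9086.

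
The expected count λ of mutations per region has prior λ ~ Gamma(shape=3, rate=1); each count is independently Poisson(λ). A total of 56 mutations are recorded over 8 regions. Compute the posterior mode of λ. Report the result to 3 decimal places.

λ̂_MAP = 6.444

Σxᵢ = 56, n = 8.
Posterior ∝ λ^2e^(−1λ) · λ^56e^(−8λ) = λ^58e^(−9λ), i.e. Gamma(shape=59, rate=9).
The mode of a Gamma(a, b) with a ≥ 1 (shape–rate) is (a−1)/b = 58/9 ≈ 6.444.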